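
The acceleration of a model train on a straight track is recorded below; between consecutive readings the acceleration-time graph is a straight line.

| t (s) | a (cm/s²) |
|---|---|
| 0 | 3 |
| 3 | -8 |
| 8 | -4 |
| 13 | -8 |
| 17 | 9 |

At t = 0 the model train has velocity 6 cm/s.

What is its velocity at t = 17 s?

-59.5 cm/s

Δv equals the area under the a-t graph; then v = v₀ + Δv.
0–3 s: ½(3 + -8)(3) = -7.5 cm/s
3–8 s: ½(-8 + -4)(5) = -30 cm/s
8–13 s: ½(-4 + -8)(5) = -30 cm/s
13–17 s: ½(-8 + 9)(4) = 2 cm/s
Δv = -65.5 cm/s, so v(17) = 6 + (-65.5) = -59.5 cm/s.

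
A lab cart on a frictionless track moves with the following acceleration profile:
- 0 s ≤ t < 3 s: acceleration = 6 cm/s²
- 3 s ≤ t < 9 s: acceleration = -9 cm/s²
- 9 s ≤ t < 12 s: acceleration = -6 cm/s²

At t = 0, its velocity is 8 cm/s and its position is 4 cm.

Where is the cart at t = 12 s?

On each constant-a segment, Δv = aΔt and Δx = v₀Δt + ½aΔt²; chain segment to segment.
0–3 s: v starts 8 cm/s; Δx = 8·3 + ½·6·3² = 51 cm; v ends 26 cm/s.
3–9 s: v starts 26 cm/s; Δx = 26·6 + ½·-9·6² = -6 cm; v ends -28 cm/s.
9–12 s: v starts -28 cm/s; Δx = -28·3 + ½·-6·3² = -111 cm; v ends -46 cm/s.
x(12) = 4 + Σ Δx = -62 cm.

-62 cm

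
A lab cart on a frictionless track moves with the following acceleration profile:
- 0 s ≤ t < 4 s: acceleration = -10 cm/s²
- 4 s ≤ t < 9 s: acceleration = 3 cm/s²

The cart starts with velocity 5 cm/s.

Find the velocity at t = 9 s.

-20 cm/s

Δv equals the area under the a-t graph; then v = v₀ + Δv.
0–4 s: -10 × 4 = -40 cm/s
4–9 s: 3 × 5 = 15 cm/s
Δv = -25 cm/s, so v(9) = 5 + (-25) = -20 cm/s.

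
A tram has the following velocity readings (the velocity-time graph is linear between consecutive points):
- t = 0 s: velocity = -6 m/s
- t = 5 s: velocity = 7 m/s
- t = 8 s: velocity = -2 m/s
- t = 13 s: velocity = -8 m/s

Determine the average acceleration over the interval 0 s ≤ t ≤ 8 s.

Average acceleration = Δv/Δt = (-2 − -6)/(8 − 0) = 0.5 m/s².

0.5 m/s²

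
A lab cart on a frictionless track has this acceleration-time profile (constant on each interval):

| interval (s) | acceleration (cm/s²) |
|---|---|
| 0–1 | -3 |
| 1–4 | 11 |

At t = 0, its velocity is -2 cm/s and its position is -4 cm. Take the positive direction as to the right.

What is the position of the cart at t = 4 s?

27 cm

On each constant-a segment, Δv = aΔt and Δx = v₀Δt + ½aΔt²; chain segment to segment.
0–1 s: v starts -2 cm/s; Δx = -2·1 + ½·-3·1² = -3.5 cm; v ends -5 cm/s.
1–4 s: v starts -5 cm/s; Δx = -5·3 + ½·11·3² = 34.5 cm; v ends 28 cm/s.
x(4) = -4 + Σ Δx = 27 cm.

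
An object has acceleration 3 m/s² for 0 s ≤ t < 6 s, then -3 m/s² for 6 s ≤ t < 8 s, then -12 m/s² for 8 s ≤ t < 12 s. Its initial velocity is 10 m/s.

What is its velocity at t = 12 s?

Δv equals the area under the a-t graph; then v = v₀ + Δv.
0–6 s: 3 × 6 = 18 m/s
6–8 s: -3 × 2 = -6 m/s
8–12 s: -12 × 4 = -48 m/s
Δv = -36 m/s, so v(12) = 10 + (-36) = -26 m/s.

-26 m/s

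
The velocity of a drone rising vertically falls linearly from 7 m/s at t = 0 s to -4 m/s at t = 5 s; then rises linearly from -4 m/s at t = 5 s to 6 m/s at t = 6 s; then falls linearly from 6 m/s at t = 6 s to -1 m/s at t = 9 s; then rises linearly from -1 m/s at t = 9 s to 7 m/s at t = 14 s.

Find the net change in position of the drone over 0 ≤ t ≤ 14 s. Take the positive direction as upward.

Displacement is the signed area under the v-t curve.
0–5 s: ½(7 + -4)(5) = 7.5 m
5–6 s: ½(-4 + 6)(1) = 1 m
6–9 s: ½(6 + -1)(3) = 7.5 m
9–14 s: ½(-1 + 7)(5) = 15 m
Net displacement = 31 m

31 m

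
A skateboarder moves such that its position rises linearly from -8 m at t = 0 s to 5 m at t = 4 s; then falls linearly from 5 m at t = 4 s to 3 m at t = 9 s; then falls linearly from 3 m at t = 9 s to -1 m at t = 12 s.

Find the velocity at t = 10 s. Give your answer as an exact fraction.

Velocity is the slope of the x-t graph on 9–12 s: (-1 − 3)/(12 − 9) = -4/3 m/s.

-4/3 m/s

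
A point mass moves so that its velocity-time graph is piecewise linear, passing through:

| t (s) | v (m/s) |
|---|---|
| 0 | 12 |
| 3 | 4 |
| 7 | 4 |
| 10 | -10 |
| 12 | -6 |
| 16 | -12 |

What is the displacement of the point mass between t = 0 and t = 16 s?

Displacement is the signed area under the v-t curve.
0–3 s: ½(12 + 4)(3) = 24 m
3–7 s: 4 × 4 = 16 m
7–10 s: ½(4 + -10)(3) = -9 m
10–12 s: ½(-10 + -6)(2) = -16 m
12–16 s: ½(-6 + -12)(4) = -36 m
Net displacement = -21 m

-21 m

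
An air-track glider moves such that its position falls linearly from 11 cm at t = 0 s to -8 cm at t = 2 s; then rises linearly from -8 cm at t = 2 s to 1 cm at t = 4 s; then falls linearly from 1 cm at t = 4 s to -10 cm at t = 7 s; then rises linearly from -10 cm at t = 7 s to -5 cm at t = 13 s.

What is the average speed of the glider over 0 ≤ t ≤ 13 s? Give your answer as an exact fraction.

44/13 cm/s

Average speed = (total path length)/(elapsed time); on a piecewise-linear x-t graph the path length is Σ|Δx|.
0–2 s: |Δx| = |-8 − 11| = 19 cm
2–4 s: |Δx| = |1 − -8| = 9 cm
4–7 s: |Δx| = |-10 − 1| = 11 cm
7–13 s: |Δx| = |-5 − -10| = 5 cm
Total path = 44 cm; average speed = 44/13 = 44/13 cm/s.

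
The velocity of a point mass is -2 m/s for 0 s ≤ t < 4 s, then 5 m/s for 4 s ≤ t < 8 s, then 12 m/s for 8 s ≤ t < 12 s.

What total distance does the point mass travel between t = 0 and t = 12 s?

76 m

Total distance travelled is ∫|v| dt — sum the magnitudes of each area piece.
0–4 s: |-2| × 4 = 8 m
4–8 s: |5| × 4 = 20 m
8–12 s: |12| × 4 = 48 m
Total distance = 76 m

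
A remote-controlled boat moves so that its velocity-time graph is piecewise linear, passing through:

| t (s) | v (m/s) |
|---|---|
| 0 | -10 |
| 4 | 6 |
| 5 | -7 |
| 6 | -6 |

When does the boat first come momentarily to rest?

t = 2.5 s

v changes sign on 0–4 s (from -10 to 6); the graph is linear there, so v = 0 at t = 0 + (10)·(4 − 0)/(6 − -10) = 2.5 s.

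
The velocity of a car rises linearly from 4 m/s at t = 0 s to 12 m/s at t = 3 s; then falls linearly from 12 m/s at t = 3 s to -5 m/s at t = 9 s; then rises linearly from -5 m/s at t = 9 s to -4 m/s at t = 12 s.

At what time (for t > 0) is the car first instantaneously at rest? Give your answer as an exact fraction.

t = 123/17 s

v changes sign on 3–9 s (from 12 to -5); the graph is linear there, so v = 0 at t = 3 + (-12)·(9 − 3)/(-5 − 12) = 123/17 s.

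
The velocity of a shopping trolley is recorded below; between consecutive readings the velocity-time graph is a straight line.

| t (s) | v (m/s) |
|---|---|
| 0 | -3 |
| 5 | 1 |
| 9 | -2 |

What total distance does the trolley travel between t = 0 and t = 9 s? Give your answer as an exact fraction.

Total distance travelled is ∫|v| dt — sum the magnitudes of each area piece.
0–5 s: v = 0 at t = 3.75 s; triangle areas 5.625 + 0.625 = 6.25 m
5–9 s: v = 0 at t = 19/3 s; triangle areas 2/3 + 8/3 = 10/3 m
Total distance = 115/12 m

115/12 m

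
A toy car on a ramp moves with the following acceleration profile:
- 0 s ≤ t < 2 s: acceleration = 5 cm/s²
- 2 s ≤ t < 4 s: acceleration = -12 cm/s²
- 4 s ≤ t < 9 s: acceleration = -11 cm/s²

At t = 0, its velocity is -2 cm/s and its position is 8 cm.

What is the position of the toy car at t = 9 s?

On each constant-a segment, Δv = aΔt and Δx = v₀Δt + ½aΔt²; chain segment to segment.
0–2 s: v starts -2 cm/s; Δx = -2·2 + ½·5·2² = 6 cm; v ends 8 cm/s.
2–4 s: v starts 8 cm/s; Δx = 8·2 + ½·-12·2² = -8 cm; v ends -16 cm/s.
4–9 s: v starts -16 cm/s; Δx = -16·5 + ½·-11·5² = -217.5 cm; v ends -71 cm/s.
x(9) = 8 + Σ Δx = -211.5 cm.

-211.5 cm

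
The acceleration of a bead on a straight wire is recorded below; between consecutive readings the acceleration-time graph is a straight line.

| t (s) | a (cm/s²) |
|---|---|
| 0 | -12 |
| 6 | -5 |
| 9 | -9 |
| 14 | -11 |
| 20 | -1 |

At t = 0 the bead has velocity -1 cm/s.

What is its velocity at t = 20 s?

Δv equals the area under the a-t graph; then v = v₀ + Δv.
0–6 s: ½(-12 + -5)(6) = -51 cm/s
6–9 s: ½(-5 + -9)(3) = -21 cm/s
9–14 s: ½(-9 + -11)(5) = -50 cm/s
14–20 s: ½(-11 + -1)(6) = -36 cm/s
Δv = -158 cm/s, so v(20) = -1 + (-158) = -159 cm/s.

-159 cm/s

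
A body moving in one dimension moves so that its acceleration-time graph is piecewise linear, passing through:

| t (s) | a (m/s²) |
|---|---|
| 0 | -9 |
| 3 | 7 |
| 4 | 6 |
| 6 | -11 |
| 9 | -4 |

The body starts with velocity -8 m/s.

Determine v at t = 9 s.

Δv equals the area under the a-t graph; then v = v₀ + Δv.
0–3 s: ½(-9 + 7)(3) = -3 m/s
3–4 s: ½(7 + 6)(1) = 6.5 m/s
4–6 s: ½(6 + -11)(2) = -5 m/s
6–9 s: ½(-11 + -4)(3) = -22.5 m/s
Δv = -24 m/s, so v(9) = -8 + (-24) = -32 m/s.

-32 m/s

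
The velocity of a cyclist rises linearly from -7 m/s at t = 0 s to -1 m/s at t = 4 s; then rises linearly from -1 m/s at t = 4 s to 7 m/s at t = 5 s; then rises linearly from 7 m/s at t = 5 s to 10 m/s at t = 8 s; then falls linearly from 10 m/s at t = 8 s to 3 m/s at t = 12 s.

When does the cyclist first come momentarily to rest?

t = 4.125 s

v changes sign on 4–5 s (from -1 to 7); the graph is linear there, so v = 0 at t = 4 + (1)·(5 − 4)/(7 − -1) = 4.125 s.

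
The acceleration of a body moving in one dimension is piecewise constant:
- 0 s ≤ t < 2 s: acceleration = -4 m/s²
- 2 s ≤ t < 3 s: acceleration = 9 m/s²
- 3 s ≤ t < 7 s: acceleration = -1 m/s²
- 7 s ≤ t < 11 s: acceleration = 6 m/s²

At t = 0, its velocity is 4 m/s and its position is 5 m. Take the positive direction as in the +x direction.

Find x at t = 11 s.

On each constant-a segment, Δv = aΔt and Δx = v₀Δt + ½aΔt²; chain segment to segment.
0–2 s: v starts 4 m/s; Δx = 4·2 + ½·-4·2² = 0 m; v ends -4 m/s.
2–3 s: v starts -4 m/s; Δx = -4·1 + ½·9·1² = 0.5 m; v ends 5 m/s.
3–7 s: v starts 5 m/s; Δx = 5·4 + ½·-1·4² = 12 m; v ends 1 m/s.
7–11 s: v starts 1 m/s; Δx = 1·4 + ½·6·4² = 52 m; v ends 25 m/s.
x(11) = 5 + Σ Δx = 69.5 m.

69.5 m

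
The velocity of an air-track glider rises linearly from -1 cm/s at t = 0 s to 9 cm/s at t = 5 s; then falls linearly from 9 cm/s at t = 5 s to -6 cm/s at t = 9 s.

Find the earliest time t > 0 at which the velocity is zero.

t = 0.5 s

v changes sign on 0–5 s (from -1 to 9); the graph is linear there, so v = 0 at t = 0 + (1)·(5 − 0)/(9 − -1) = 0.5 s.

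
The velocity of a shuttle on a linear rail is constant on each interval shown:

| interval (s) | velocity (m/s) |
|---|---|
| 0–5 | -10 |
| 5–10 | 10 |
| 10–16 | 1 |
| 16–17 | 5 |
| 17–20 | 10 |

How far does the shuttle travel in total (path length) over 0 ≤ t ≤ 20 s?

Total distance travelled is ∫|v| dt — sum the magnitudes of each area piece.
0–5 s: |-10| × 5 = 50 m
5–10 s: |10| × 5 = 50 m
10–16 s: |1| × 6 = 6 m
16–17 s: |5| × 1 = 5 m
17–20 s: |10| × 3 = 30 m
Total distance = 141 m

141 m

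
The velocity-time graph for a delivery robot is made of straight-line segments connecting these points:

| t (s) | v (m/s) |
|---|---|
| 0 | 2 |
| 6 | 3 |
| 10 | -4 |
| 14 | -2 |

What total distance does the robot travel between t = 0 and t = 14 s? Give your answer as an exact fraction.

Total distance travelled is ∫|v| dt — sum the magnitudes of each area piece.
0–6 s: |½(2 + 3)(6)| = 15 m
6–10 s: v = 0 at t = 54/7 s; triangle areas 18/7 + 32/7 = 50/7 m
10–14 s: |½(-4 + -2)(4)| = 12 m
Total distance = 239/7 m

239/7 m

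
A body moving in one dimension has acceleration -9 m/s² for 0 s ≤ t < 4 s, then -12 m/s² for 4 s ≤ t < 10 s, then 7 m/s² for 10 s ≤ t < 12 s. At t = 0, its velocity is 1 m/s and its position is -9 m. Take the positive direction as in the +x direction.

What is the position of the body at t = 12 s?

On each constant-a segment, Δv = aΔt and Δx = v₀Δt + ½aΔt²; chain segment to segment.
0–4 s: v starts 1 m/s; Δx = 1·4 + ½·-9·4² = -68 m; v ends -35 m/s.
4–10 s: v starts -35 m/s; Δx = -35·6 + ½·-12·6² = -426 m; v ends -107 m/s.
10–12 s: v starts -107 m/s; Δx = -107·2 + ½·7·2² = -200 m; v ends -93 m/s.
x(12) = -9 + Σ Δx = -703 m.

-703 m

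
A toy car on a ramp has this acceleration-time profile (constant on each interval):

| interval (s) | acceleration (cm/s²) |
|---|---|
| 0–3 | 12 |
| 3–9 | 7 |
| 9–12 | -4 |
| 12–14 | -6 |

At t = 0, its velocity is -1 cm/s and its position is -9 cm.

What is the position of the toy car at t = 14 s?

709 cm

On each constant-a segment, Δv = aΔt and Δx = v₀Δt + ½aΔt²; chain segment to segment.
0–3 s: v starts -1 cm/s; Δx = -1·3 + ½·12·3² = 51 cm; v ends 35 cm/s.
3–9 s: v starts 35 cm/s; Δx = 35·6 + ½·7·6² = 336 cm; v ends 77 cm/s.
9–12 s: v starts 77 cm/s; Δx = 77·3 + ½·-4·3² = 213 cm; v ends 65 cm/s.
12–14 s: v starts 65 cm/s; Δx = 65·2 + ½·-6·2² = 118 cm; v ends 53 cm/s.
x(14) = -9 + Σ Δx = 709 cm.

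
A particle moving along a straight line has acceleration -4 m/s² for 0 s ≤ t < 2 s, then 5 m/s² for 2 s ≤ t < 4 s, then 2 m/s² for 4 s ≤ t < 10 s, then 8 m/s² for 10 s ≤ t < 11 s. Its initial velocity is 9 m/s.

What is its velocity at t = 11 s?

31 m/s

Δv equals the area under the a-t graph; then v = v₀ + Δv.
0–2 s: -4 × 2 = -8 m/s
2–4 s: 5 × 2 = 10 m/s
4–10 s: 2 × 6 = 12 m/s
10–11 s: 8 × 1 = 8 m/s
Δv = 22 m/s, so v(11) = 9 + (22) = 31 m/s.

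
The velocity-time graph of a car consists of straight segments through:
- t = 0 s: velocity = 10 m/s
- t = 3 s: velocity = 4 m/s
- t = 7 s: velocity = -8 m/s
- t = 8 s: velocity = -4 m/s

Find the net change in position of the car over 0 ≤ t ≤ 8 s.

7 m

Net displacement equals the area under the velocity-time graph (areas below the axis count negative).
0–3 s: ½(10 + 4)(3) = 21 m
3–7 s: ½(4 + -8)(4) = -8 m
7–8 s: ½(-8 + -4)(1) = -6 m
Net displacement = 7 m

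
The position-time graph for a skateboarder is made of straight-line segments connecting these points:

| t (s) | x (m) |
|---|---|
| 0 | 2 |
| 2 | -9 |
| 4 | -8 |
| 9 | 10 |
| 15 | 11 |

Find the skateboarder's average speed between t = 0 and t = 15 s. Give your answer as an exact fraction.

31/15 m/s

Average speed = (total path length)/(elapsed time); on a piecewise-linear x-t graph the path length is Σ|Δx|.
0–2 s: |Δx| = |-9 − 2| = 11 m
2–4 s: |Δx| = |-8 − -9| = 1 m
4–9 s: |Δx| = |10 − -8| = 18 m
9–15 s: |Δx| = |11 − 10| = 1 m
Total path = 31 m; average speed = 31/15 = 31/15 m/s.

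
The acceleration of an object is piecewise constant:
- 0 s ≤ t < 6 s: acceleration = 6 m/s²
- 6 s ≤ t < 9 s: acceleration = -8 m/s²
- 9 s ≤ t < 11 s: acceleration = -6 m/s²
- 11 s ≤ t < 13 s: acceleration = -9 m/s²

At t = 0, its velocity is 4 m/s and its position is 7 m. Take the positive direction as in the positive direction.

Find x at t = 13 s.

233 m

On each constant-a segment, Δv = aΔt and Δx = v₀Δt + ½aΔt²; chain segment to segment.
0–6 s: v starts 4 m/s; Δx = 4·6 + ½·6·6² = 132 m; v ends 40 m/s.
6–9 s: v starts 40 m/s; Δx = 40·3 + ½·-8·3² = 84 m; v ends 16 m/s.
9–11 s: v starts 16 m/s; Δx = 16·2 + ½·-6·2² = 20 m; v ends 4 m/s.
11–13 s: v starts 4 m/s; Δx = 4·2 + ½·-9·2² = -10 m; v ends -14 m/s.
x(13) = 7 + Σ Δx = 233 m.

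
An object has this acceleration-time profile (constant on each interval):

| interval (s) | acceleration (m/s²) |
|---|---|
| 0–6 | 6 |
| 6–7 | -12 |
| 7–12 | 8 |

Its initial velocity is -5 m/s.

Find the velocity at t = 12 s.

59 m/s

Δv equals the area under the a-t graph; then v = v₀ + Δv.
0–6 s: 6 × 6 = 36 m/s
6–7 s: -12 × 1 = -12 m/s
7–12 s: 8 × 5 = 40 m/s
Δv = 64 m/s, so v(12) = -5 + (64) = 59 m/s.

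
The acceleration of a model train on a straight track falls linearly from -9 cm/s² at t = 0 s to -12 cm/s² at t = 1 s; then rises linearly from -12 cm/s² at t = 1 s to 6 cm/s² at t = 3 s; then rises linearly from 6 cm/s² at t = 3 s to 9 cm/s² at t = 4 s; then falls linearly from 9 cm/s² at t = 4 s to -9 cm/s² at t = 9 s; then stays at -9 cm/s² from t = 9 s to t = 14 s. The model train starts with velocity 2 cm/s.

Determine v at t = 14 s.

-52 cm/s

Δv equals the area under the a-t graph; then v = v₀ + Δv.
0–1 s: ½(-9 + -12)(1) = -10.5 cm/s
1–3 s: ½(-12 + 6)(2) = -6 cm/s
3–4 s: ½(6 + 9)(1) = 7.5 cm/s
4–9 s: ½(9 + -9)(5) = 0 cm/s
9–14 s: -9 × 5 = -45 cm/s
Δv = -54 cm/s, so v(14) = 2 + (-54) = -52 cm/s.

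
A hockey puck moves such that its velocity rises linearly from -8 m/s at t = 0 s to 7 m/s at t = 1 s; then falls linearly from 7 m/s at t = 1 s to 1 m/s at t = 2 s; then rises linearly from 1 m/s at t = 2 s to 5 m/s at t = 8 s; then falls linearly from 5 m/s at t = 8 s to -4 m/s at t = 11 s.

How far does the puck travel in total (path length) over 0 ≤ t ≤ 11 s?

Total distance travelled is ∫|v| dt — sum the magnitudes of each area piece.
0–1 s: v = 0 at t = 8/15 s; triangle areas 32/15 + 49/30 = 113/30 m
1–2 s: |½(7 + 1)(1)| = 4 m
2–8 s: |½(1 + 5)(6)| = 18 m
8–11 s: v = 0 at t = 29/3 s; triangle areas 25/6 + 8/3 = 41/6 m
Total distance = 32.6 m

32.6 m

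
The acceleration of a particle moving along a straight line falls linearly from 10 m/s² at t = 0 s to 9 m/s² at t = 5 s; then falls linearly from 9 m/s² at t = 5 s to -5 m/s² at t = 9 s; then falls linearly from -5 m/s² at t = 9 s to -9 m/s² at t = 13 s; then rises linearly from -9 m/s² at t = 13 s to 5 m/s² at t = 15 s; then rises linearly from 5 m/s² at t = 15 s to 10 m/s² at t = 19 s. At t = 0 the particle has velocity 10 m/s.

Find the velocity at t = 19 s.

Δv equals the area under the a-t graph; then v = v₀ + Δv.
0–5 s: ½(10 + 9)(5) = 47.5 m/s
5–9 s: ½(9 + -5)(4) = 8 m/s
9–13 s: ½(-5 + -9)(4) = -28 m/s
13–15 s: ½(-9 + 5)(2) = -4 m/s
15–19 s: ½(5 + 10)(4) = 30 m/s
Δv = 53.5 m/s, so v(19) = 10 + (53.5) = 63.5 m/s.

63.5 m/s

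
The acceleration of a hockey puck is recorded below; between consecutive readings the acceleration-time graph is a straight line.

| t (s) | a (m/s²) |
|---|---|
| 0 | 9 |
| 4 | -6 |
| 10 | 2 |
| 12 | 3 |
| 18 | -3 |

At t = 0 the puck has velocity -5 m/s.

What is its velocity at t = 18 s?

Δv equals the area under the a-t graph; then v = v₀ + Δv.
0–4 s: ½(9 + -6)(4) = 6 m/s
4–10 s: ½(-6 + 2)(6) = -12 m/s
10–12 s: ½(2 + 3)(2) = 5 m/s
12–18 s: ½(3 + -3)(6) = 0 m/s
Δv = -1 m/s, so v(18) = -5 + (-1) = -6 m/s.

-6 m/s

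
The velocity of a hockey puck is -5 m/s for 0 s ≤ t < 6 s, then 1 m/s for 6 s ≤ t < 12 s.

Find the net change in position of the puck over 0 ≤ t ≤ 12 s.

Displacement is the signed area under the v-t curve.
0–6 s: -5 × 6 = -30 m
6–12 s: 1 × 6 = 6 m
Net displacement = -24 m

-24 m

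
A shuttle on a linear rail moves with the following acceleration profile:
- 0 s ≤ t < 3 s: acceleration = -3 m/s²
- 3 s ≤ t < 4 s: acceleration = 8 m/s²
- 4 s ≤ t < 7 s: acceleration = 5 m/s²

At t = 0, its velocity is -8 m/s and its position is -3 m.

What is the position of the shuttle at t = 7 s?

-58 m

On each constant-a segment, Δv = aΔt and Δx = v₀Δt + ½aΔt²; chain segment to segment.
0–3 s: v starts -8 m/s; Δx = -8·3 + ½·-3·3² = -37.5 m; v ends -17 m/s.
3–4 s: v starts -17 m/s; Δx = -17·1 + ½·8·1² = -13 m; v ends -9 m/s.
4–7 s: v starts -9 m/s; Δx = -9·3 + ½·5·3² = -4.5 m; v ends 6 m/s.
x(7) = -3 + Σ Δx = -58 m.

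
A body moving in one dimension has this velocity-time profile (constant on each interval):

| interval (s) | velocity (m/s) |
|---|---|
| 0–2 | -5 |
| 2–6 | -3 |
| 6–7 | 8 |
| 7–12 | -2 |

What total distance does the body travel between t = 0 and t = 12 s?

Distance (not displacement) is the total path length: add the absolute areas under v-t.
0–2 s: |-5| × 2 = 10 m
2–6 s: |-3| × 4 = 12 m
6–7 s: |8| × 1 = 8 m
7–12 s: |-2| × 5 = 10 m
Total distance = 40 m

40 m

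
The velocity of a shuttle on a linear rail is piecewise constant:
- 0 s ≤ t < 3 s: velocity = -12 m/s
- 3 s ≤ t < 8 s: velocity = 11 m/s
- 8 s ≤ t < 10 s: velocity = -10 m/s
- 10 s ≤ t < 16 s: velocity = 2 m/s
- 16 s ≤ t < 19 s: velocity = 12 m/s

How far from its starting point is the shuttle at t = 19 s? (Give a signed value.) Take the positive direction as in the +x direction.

47 m

Displacement is the signed area under the v-t curve.
0–3 s: -12 × 3 = -36 m
3–8 s: 11 × 5 = 55 m
8–10 s: -10 × 2 = -20 m
10–16 s: 2 × 6 = 12 m
16–19 s: 12 × 3 = 36 m
Net displacement = 47 m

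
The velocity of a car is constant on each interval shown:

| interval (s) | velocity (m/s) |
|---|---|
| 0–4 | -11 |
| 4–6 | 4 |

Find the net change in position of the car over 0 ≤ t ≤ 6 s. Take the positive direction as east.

Displacement is the signed area under the v-t curve.
0–4 s: -11 × 4 = -44 m
4–6 s: 4 × 2 = 8 m
Net displacement = -36 m

-36 m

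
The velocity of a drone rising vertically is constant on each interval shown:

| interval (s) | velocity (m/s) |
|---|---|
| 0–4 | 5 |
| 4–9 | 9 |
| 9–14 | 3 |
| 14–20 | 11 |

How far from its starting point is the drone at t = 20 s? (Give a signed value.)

146 m

Displacement is the signed area under the v-t curve.
0–4 s: 5 × 4 = 20 m
4–9 s: 9 × 5 = 45 m
9–14 s: 3 × 5 = 15 m
14–20 s: 11 × 6 = 66 m
Net displacement = 146 m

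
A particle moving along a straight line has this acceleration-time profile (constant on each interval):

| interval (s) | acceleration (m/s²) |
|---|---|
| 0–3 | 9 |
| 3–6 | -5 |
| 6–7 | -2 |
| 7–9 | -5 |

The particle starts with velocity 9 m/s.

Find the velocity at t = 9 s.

Δv equals the area under the a-t graph; then v = v₀ + Δv.
0–3 s: 9 × 3 = 27 m/s
3–6 s: -5 × 3 = -15 m/s
6–7 s: -2 × 1 = -2 m/s
7–9 s: -5 × 2 = -10 m/s
Δv = 0 m/s, so v(9) = 9 + (0) = 9 m/s.

9 m/s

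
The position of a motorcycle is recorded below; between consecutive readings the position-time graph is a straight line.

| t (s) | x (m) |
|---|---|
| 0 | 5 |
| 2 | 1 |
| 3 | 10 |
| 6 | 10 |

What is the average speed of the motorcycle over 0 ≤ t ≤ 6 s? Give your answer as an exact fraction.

13/6 m/s

Average speed = (total path length)/(elapsed time); on a piecewise-linear x-t graph the path length is Σ|Δx|.
0–2 s: |Δx| = |1 − 5| = 4 m
2–3 s: |Δx| = |10 − 1| = 9 m
3–6 s: |Δx| = |10 − 10| = 0 m
Total path = 13 m; average speed = 13/6 = 13/6 m/s.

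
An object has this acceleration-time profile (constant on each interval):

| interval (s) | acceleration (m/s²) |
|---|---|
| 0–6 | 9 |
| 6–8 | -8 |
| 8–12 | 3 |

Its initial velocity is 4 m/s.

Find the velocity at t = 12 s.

54 m/s

Δv equals the area under the a-t graph; then v = v₀ + Δv.
0–6 s: 9 × 6 = 54 m/s
6–8 s: -8 × 2 = -16 m/s
8–12 s: 3 × 4 = 12 m/s
Δv = 50 m/s, so v(12) = 4 + (50) = 54 m/s.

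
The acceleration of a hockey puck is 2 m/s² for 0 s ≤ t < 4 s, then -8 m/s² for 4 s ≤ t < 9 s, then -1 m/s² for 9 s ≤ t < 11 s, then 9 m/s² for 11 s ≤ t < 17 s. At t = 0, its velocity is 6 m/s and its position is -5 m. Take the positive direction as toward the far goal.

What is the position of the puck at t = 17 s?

-55 m

On each constant-a segment, Δv = aΔt and Δx = v₀Δt + ½aΔt²; chain segment to segment.
0–4 s: v starts 6 m/s; Δx = 6·4 + ½·2·4² = 40 m; v ends 14 m/s.
4–9 s: v starts 14 m/s; Δx = 14·5 + ½·-8·5² = -30 m; v ends -26 m/s.
9–11 s: v starts -26 m/s; Δx = -26·2 + ½·-1·2² = -54 m; v ends -28 m/s.
11–17 s: v starts -28 m/s; Δx = -28·6 + ½·9·6² = -6 m; v ends 26 m/s.
x(17) = -5 + Σ Δx = -55 m.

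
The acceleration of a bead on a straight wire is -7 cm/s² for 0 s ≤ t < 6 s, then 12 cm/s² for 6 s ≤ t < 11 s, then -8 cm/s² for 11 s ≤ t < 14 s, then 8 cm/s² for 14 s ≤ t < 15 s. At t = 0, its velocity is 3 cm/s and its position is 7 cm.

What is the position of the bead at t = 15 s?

On each constant-a segment, Δv = aΔt and Δx = v₀Δt + ½aΔt²; chain segment to segment.
0–6 s: v starts 3 cm/s; Δx = 3·6 + ½·-7·6² = -108 cm; v ends -39 cm/s.
6–11 s: v starts -39 cm/s; Δx = -39·5 + ½·12·5² = -45 cm; v ends 21 cm/s.
11–14 s: v starts 21 cm/s; Δx = 21·3 + ½·-8·3² = 27 cm; v ends -3 cm/s.
14–15 s: v starts -3 cm/s; Δx = -3·1 + ½·8·1² = 1 cm; v ends 5 cm/s.
x(15) = 7 + Σ Δx = -118 cm.

-118 cm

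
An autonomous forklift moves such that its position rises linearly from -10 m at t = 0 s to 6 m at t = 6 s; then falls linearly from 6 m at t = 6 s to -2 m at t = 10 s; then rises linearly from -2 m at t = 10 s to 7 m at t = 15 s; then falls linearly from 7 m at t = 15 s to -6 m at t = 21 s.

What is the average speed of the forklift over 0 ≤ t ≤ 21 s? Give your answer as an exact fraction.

46/21 m/s

Average speed = (total path length)/(elapsed time); on a piecewise-linear x-t graph the path length is Σ|Δx|.
0–6 s: |Δx| = |6 − -10| = 16 m
6–10 s: |Δx| = |-2 − 6| = 8 m
10–15 s: |Δx| = |7 − -2| = 9 m
15–21 s: |Δx| = |-6 − 7| = 13 m
Total path = 46 m; average speed = 46/21 = 46/21 m/s.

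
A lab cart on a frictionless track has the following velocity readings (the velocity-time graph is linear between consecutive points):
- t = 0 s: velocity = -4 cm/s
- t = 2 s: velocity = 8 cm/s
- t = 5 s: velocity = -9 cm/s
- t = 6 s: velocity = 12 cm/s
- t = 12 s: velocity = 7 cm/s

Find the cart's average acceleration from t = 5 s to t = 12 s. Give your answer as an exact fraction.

Average acceleration = Δv/Δt = (7 − -9)/(12 − 5) = 16/7 cm/s².

16/7 cm/s²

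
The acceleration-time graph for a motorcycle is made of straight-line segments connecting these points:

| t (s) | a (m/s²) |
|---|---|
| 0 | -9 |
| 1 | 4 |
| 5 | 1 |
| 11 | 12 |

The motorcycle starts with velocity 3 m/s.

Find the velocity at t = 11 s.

Δv equals the area under the a-t graph; then v = v₀ + Δv.
0–1 s: ½(-9 + 4)(1) = -2.5 m/s
1–5 s: ½(4 + 1)(4) = 10 m/s
5–11 s: ½(1 + 12)(6) = 39 m/s
Δv = 46.5 m/s, so v(11) = 3 + (46.5) = 49.5 m/s.

49.5 m/s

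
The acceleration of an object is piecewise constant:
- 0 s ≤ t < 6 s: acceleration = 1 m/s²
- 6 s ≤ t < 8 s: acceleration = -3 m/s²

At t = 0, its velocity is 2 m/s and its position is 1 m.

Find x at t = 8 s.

41 m

On each constant-a segment, Δv = aΔt and Δx = v₀Δt + ½aΔt²; chain segment to segment.
0–6 s: v starts 2 m/s; Δx = 2·6 + ½·1·6² = 30 m; v ends 8 m/s.
6–8 s: v starts 8 m/s; Δx = 8·2 + ½·-3·2² = 10 m; v ends 2 m/s.
x(8) = 1 + Σ Δx = 41 m.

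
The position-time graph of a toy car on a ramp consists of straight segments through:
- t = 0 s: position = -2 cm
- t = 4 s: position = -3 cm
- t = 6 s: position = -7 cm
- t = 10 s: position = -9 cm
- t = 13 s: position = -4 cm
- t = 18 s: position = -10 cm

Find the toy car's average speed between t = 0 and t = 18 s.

Average speed = (total path length)/(elapsed time); on a piecewise-linear x-t graph the path length is Σ|Δx|.
0–4 s: |Δx| = |-3 − -2| = 1 cm
4–6 s: |Δx| = |-7 − -3| = 4 cm
6–10 s: |Δx| = |-9 − -7| = 2 cm
10–13 s: |Δx| = |-4 − -9| = 5 cm
13–18 s: |Δx| = |-10 − -4| = 6 cm
Total path = 18 cm; average speed = 18/18 = 1 cm/s.

1 cm/s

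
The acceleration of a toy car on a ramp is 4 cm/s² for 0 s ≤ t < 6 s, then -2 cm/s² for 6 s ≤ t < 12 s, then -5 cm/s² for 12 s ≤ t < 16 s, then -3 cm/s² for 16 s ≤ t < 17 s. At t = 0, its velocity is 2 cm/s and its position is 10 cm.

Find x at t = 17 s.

222.5 cm

On each constant-a segment, Δv = aΔt and Δx = v₀Δt + ½aΔt²; chain segment to segment.
0–6 s: v starts 2 cm/s; Δx = 2·6 + ½·4·6² = 84 cm; v ends 26 cm/s.
6–12 s: v starts 26 cm/s; Δx = 26·6 + ½·-2·6² = 120 cm; v ends 14 cm/s.
12–16 s: v starts 14 cm/s; Δx = 14·4 + ½·-5·4² = 16 cm; v ends -6 cm/s.
16–17 s: v starts -6 cm/s; Δx = -6·1 + ½·-3·1² = -7.5 cm; v ends -9 cm/s.
x(17) = 10 + Σ Δx = 222.5 cm.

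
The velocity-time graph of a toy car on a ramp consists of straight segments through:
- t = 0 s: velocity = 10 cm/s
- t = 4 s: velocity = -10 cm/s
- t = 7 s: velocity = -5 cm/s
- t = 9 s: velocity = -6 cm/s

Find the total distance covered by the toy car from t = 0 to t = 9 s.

53.5 cm

Total distance travelled is ∫|v| dt — sum the magnitudes of each area piece.
0–4 s: v = 0 at t = 2 s; triangle areas 10 + 10 = 20 cm
4–7 s: |½(-10 + -5)(3)| = 22.5 cm
7–9 s: |½(-5 + -6)(2)| = 11 cm
Total distance = 53.5 cm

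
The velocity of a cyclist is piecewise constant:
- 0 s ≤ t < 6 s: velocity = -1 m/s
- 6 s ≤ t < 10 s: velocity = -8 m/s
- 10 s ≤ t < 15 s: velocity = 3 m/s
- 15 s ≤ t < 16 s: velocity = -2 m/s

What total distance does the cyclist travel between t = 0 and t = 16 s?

Distance (not displacement) is the total path length: add the absolute areas under v-t.
0–6 s: |-1| × 6 = 6 m
6–10 s: |-8| × 4 = 32 m
10–15 s: |3| × 5 = 15 m
15–16 s: |-2| × 1 = 2 m
Total distance = 55 m

55 m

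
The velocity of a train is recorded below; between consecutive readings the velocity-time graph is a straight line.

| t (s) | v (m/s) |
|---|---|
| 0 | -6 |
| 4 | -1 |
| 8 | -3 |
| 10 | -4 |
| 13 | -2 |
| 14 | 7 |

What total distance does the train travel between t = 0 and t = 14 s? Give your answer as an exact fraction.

Distance (not displacement) is the total path length: add the absolute areas under v-t.
0–4 s: |½(-6 + -1)(4)| = 14 m
4–8 s: |½(-1 + -3)(4)| = 8 m
8–10 s: |½(-3 + -4)(2)| = 7 m
10–13 s: |½(-4 + -2)(3)| = 9 m
13–14 s: v = 0 at t = 119/9 s; triangle areas 2/9 + 49/18 = 53/18 m
Total distance = 737/18 m

737/18 m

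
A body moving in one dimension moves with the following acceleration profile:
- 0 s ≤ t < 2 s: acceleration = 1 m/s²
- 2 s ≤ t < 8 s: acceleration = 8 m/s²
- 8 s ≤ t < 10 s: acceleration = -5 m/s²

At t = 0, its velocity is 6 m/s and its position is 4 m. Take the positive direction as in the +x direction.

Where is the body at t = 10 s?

On each constant-a segment, Δv = aΔt and Δx = v₀Δt + ½aΔt²; chain segment to segment.
0–2 s: v starts 6 m/s; Δx = 6·2 + ½·1·2² = 14 m; v ends 8 m/s.
2–8 s: v starts 8 m/s; Δx = 8·6 + ½·8·6² = 192 m; v ends 56 m/s.
8–10 s: v starts 56 m/s; Δx = 56·2 + ½·-5·2² = 102 m; v ends 46 m/s.
x(10) = 4 + Σ Δx = 312 m.

312 m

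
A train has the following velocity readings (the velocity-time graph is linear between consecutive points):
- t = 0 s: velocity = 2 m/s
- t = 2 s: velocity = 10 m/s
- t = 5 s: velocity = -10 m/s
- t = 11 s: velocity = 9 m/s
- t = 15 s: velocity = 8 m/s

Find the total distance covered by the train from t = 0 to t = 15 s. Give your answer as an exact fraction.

Distance (not displacement) is the total path length: add the absolute areas under v-t.
0–2 s: |½(2 + 10)(2)| = 12 m
2–5 s: v = 0 at t = 3.5 s; triangle areas 7.5 + 7.5 = 15 m
5–11 s: v = 0 at t = 155/19 s; triangle areas 300/19 + 243/19 = 543/19 m
11–15 s: |½(9 + 8)(4)| = 34 m
Total distance = 1702/19 m

1702/19 m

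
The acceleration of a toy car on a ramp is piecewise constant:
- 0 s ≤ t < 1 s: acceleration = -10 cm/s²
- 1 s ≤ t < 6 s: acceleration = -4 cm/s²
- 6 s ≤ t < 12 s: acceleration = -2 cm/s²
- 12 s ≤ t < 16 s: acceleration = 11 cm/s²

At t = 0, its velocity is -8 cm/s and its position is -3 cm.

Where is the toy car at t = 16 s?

-532 cm

On each constant-a segment, Δv = aΔt and Δx = v₀Δt + ½aΔt²; chain segment to segment.
0–1 s: v starts -8 cm/s; Δx = -8·1 + ½·-10·1² = -13 cm; v ends -18 cm/s.
1–6 s: v starts -18 cm/s; Δx = -18·5 + ½·-4·5² = -140 cm; v ends -38 cm/s.
6–12 s: v starts -38 cm/s; Δx = -38·6 + ½·-2·6² = -264 cm; v ends -50 cm/s.
12–16 s: v starts -50 cm/s; Δx = -50·4 + ½·11·4² = -112 cm; v ends -6 cm/s.
x(16) = -3 + Σ Δx = -532 cm.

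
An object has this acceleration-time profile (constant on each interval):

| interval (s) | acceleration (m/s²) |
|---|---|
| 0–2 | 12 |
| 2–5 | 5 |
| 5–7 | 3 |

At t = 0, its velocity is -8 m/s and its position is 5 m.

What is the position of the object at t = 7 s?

151.5 m

On each constant-a segment, Δv = aΔt and Δx = v₀Δt + ½aΔt²; chain segment to segment.
0–2 s: v starts -8 m/s; Δx = -8·2 + ½·12·2² = 8 m; v ends 16 m/s.
2–5 s: v starts 16 m/s; Δx = 16·3 + ½·5·3² = 70.5 m; v ends 31 m/s.
5–7 s: v starts 31 m/s; Δx = 31·2 + ½·3·2² = 68 m; v ends 37 m/s.
x(7) = 5 + Σ Δx = 151.5 m.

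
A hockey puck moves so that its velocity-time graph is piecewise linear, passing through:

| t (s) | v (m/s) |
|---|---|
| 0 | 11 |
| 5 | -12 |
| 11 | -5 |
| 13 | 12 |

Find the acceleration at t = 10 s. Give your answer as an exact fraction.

Acceleration is the slope of the v-t graph on 5–11 s: (-5 − -12)/(11 − 5) = 7/6 m/s².

7/6 m/s²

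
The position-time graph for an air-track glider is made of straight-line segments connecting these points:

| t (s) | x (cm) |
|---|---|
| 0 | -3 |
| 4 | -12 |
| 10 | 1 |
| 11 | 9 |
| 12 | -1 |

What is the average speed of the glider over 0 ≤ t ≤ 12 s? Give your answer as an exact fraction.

10/3 cm/s

Average speed = (total path length)/(elapsed time); on a piecewise-linear x-t graph the path length is Σ|Δx|.
0–4 s: |Δx| = |-12 − -3| = 9 cm
4–10 s: |Δx| = |1 − -12| = 13 cm
10–11 s: |Δx| = |9 − 1| = 8 cm
11–12 s: |Δx| = |-1 − 9| = 10 cm
Total path = 40 cm; average speed = 40/12 = 10/3 cm/s.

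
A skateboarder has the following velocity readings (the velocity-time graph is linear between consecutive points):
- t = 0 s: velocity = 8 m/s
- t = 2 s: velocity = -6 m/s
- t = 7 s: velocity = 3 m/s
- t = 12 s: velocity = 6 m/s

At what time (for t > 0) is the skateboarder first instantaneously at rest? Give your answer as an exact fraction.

v changes sign on 0–2 s (from 8 to -6); the graph is linear there, so v = 0 at t = 0 + (-8)·(2 − 0)/(-6 − 8) = 8/7 s.

t = 8/7 s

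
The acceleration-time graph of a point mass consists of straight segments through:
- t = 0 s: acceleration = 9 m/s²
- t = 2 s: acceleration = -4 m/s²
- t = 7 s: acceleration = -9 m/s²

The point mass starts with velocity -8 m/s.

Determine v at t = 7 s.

Δv equals the area under the a-t graph; then v = v₀ + Δv.
0–2 s: ½(9 + -4)(2) = 5 m/s
2–7 s: ½(-4 + -9)(5) = -32.5 m/s
Δv = -27.5 m/s, so v(7) = -8 + (-27.5) = -35.5 m/s.

-35.5 m/s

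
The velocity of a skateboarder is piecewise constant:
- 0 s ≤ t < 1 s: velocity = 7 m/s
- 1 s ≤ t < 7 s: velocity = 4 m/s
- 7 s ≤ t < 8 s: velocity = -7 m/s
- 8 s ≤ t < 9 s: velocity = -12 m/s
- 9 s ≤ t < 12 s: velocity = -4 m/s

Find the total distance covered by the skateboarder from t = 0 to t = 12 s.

Total distance travelled is ∫|v| dt — sum the magnitudes of each area piece.
0–1 s: |7| × 1 = 7 m
1–7 s: |4| × 6 = 24 m
7–8 s: |-7| × 1 = 7 m
8–9 s: |-12| × 1 = 12 m
9–12 s: |-4| × 3 = 12 m
Total distance = 62 m

62 m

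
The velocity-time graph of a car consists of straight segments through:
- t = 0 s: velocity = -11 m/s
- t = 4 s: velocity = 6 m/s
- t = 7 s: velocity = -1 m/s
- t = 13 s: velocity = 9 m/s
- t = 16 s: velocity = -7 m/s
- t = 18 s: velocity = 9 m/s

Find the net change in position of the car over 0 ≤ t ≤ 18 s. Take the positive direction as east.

Net displacement equals the area under the velocity-time graph (areas below the axis count negative).
0–4 s: ½(-11 + 6)(4) = -10 m
4–7 s: ½(6 + -1)(3) = 7.5 m
7–13 s: ½(-1 + 9)(6) = 24 m
13–16 s: ½(9 + -7)(3) = 3 m
16–18 s: ½(-7 + 9)(2) = 2 m
Net displacement = 26.5 m

26.5 m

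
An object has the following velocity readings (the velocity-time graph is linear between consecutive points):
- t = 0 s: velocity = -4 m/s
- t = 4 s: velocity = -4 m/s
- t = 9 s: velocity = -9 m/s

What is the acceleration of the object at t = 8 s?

Acceleration is the slope of the v-t graph on 4–9 s: (-9 − -4)/(9 − 4) = -1 m/s².

-1 m/s²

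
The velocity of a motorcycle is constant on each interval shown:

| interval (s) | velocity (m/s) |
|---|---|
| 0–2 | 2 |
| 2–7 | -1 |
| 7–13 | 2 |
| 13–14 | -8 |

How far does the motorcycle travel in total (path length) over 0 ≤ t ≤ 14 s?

29 m

Total distance travelled is ∫|v| dt — sum the magnitudes of each area piece.
0–2 s: |2| × 2 = 4 m
2–7 s: |-1| × 5 = 5 m
7–13 s: |2| × 6 = 12 m
13–14 s: |-8| × 1 = 8 m
Total distance = 29 m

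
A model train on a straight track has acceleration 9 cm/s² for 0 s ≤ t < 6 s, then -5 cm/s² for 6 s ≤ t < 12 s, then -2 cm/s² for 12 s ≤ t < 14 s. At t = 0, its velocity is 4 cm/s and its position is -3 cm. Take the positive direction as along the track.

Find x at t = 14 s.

493 cm

On each constant-a segment, Δv = aΔt and Δx = v₀Δt + ½aΔt²; chain segment to segment.
0–6 s: v starts 4 cm/s; Δx = 4·6 + ½·9·6² = 186 cm; v ends 58 cm/s.
6–12 s: v starts 58 cm/s; Δx = 58·6 + ½·-5·6² = 258 cm; v ends 28 cm/s.
12–14 s: v starts 28 cm/s; Δx = 28·2 + ½·-2·2² = 52 cm; v ends 24 cm/s.
x(14) = -3 + Σ Δx = 493 cm.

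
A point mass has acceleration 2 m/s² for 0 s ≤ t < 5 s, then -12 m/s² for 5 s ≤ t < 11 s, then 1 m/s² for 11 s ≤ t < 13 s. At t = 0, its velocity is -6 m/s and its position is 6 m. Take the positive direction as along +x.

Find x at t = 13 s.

-325 m

On each constant-a segment, Δv = aΔt and Δx = v₀Δt + ½aΔt²; chain segment to segment.
0–5 s: v starts -6 m/s; Δx = -6·5 + ½·2·5² = -5 m; v ends 4 m/s.
5–11 s: v starts 4 m/s; Δx = 4·6 + ½·-12·6² = -192 m; v ends -68 m/s.
11–13 s: v starts -68 m/s; Δx = -68·2 + ½·1·2² = -134 m; v ends -66 m/s.
x(13) = 6 + Σ Δx = -325 m.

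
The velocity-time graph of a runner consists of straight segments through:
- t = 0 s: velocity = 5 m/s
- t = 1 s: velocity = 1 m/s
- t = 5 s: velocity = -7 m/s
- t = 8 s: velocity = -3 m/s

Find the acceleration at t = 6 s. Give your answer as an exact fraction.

Acceleration is the slope of the v-t graph on 5–8 s: (-3 − -7)/(8 − 5) = 4/3 m/s².

4/3 m/s²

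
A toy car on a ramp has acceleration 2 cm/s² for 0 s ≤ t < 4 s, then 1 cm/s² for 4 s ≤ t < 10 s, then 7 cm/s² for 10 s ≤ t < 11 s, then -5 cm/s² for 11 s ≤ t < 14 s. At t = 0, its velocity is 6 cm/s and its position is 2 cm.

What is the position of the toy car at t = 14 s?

226 cm

On each constant-a segment, Δv = aΔt and Δx = v₀Δt + ½aΔt²; chain segment to segment.
0–4 s: v starts 6 cm/s; Δx = 6·4 + ½·2·4² = 40 cm; v ends 14 cm/s.
4–10 s: v starts 14 cm/s; Δx = 14·6 + ½·1·6² = 102 cm; v ends 20 cm/s.
10–11 s: v starts 20 cm/s; Δx = 20·1 + ½·7·1² = 23.5 cm; v ends 27 cm/s.
11–14 s: v starts 27 cm/s; Δx = 27·3 + ½·-5·3² = 58.5 cm; v ends 12 cm/s.
x(14) = 2 + Σ Δx = 226 cm.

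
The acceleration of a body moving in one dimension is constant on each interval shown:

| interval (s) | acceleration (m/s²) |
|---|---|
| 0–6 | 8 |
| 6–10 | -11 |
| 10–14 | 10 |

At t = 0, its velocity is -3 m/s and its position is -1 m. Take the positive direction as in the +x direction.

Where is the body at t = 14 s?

On each constant-a segment, Δv = aΔt and Δx = v₀Δt + ½aΔt²; chain segment to segment.
0–6 s: v starts -3 m/s; Δx = -3·6 + ½·8·6² = 126 m; v ends 45 m/s.
6–10 s: v starts 45 m/s; Δx = 45·4 + ½·-11·4² = 92 m; v ends 1 m/s.
10–14 s: v starts 1 m/s; Δx = 1·4 + ½·10·4² = 84 m; v ends 41 m/s.
x(14) = -1 + Σ Δx = 301 m.

301 m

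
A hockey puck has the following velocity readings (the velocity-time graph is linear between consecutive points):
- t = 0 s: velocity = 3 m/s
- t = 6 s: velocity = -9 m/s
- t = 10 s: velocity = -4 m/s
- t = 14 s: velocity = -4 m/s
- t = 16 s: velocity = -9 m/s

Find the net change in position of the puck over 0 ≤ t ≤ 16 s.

-73 m

Displacement is the signed area under the v-t curve.
0–6 s: ½(3 + -9)(6) = -18 m
6–10 s: ½(-9 + -4)(4) = -26 m
10–14 s: -4 × 4 = -16 m
14–16 s: ½(-4 + -9)(2) = -13 m
Net displacement = -73 m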